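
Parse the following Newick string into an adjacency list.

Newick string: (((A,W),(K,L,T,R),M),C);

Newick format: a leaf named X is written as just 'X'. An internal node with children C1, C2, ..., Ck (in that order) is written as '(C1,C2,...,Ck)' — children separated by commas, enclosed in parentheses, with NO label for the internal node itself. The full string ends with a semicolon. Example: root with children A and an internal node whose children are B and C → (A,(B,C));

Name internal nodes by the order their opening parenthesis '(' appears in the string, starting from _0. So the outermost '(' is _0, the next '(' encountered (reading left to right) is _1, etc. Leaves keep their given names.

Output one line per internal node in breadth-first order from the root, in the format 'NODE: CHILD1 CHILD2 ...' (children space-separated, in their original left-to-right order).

Answer: _0: _1 C
_1: _2 _3 M
_2: A W
_3: K L T R

Derivation:
Input: (((A,W),(K,L,T,R),M),C);
Scanning left-to-right, naming '(' by encounter order:
  pos 0: '(' -> open internal node _0 (depth 1)
  pos 1: '(' -> open internal node _1 (depth 2)
  pos 2: '(' -> open internal node _2 (depth 3)
  pos 6: ')' -> close internal node _2 (now at depth 2)
  pos 8: '(' -> open internal node _3 (depth 3)
  pos 16: ')' -> close internal node _3 (now at depth 2)
  pos 19: ')' -> close internal node _1 (now at depth 1)
  pos 22: ')' -> close internal node _0 (now at depth 0)
Total internal nodes: 4
BFS adjacency from root:
  _0: _1 C
  _1: _2 _3 M
  _2: A W
  _3: K L T R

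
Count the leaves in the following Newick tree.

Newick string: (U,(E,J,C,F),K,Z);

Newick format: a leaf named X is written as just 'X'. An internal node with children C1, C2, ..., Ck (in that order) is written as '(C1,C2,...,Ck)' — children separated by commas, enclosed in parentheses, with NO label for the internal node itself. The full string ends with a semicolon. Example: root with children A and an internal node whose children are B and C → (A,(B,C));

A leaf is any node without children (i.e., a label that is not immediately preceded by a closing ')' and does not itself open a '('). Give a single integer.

Answer: 7

Derivation:
Newick: (U,(E,J,C,F),K,Z);
Scan left-to-right; a leaf is any maximal label run not followed by '(':
  pos 1: leaf 'U' → count = 1
  pos 4: leaf 'E' → count = 2
  pos 6: leaf 'J' → count = 3
  pos 8: leaf 'C' → count = 4
  pos 10: leaf 'F' → count = 5
  pos 13: leaf 'K' → count = 6
  pos 15: leaf 'Z' → count = 7
Total leaves: 7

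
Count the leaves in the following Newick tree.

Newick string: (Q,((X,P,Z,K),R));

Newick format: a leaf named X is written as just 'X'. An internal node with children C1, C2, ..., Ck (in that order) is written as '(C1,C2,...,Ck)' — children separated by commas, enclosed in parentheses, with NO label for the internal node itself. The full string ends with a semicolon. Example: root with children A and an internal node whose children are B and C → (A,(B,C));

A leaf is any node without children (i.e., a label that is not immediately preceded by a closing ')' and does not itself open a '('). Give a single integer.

Newick: (Q,((X,P,Z,K),R));
Scan left-to-right; a leaf is any maximal label run not followed by '(':
  pos 1: leaf 'Q' → count = 1
  pos 5: leaf 'X' → count = 2
  pos 7: leaf 'P' → count = 3
  pos 9: leaf 'Z' → count = 4
  pos 11: leaf 'K' → count = 5
  pos 14: leaf 'R' → count = 6
Total leaves: 6

Answer: 6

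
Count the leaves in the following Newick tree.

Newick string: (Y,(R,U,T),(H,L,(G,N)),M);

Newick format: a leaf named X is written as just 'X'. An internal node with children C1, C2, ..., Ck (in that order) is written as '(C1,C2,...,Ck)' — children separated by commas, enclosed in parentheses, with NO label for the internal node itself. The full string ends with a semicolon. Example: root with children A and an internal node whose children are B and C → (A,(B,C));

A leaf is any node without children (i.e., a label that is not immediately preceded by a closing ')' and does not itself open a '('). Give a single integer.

Answer: 9

Derivation:
Newick: (Y,(R,U,T),(H,L,(G,N)),M);
Scan left-to-right; a leaf is any maximal label run not followed by '(':
  pos 1: leaf 'Y' → count = 1
  pos 4: leaf 'R' → count = 2
  pos 6: leaf 'U' → count = 3
  pos 8: leaf 'T' → count = 4
  pos 12: leaf 'H' → count = 5
  pos 14: leaf 'L' → count = 6
  pos 17: leaf 'G' → count = 7
  pos 19: leaf 'N' → count = 8
  pos 23: leaf 'M' → count = 9
Total leaves: 9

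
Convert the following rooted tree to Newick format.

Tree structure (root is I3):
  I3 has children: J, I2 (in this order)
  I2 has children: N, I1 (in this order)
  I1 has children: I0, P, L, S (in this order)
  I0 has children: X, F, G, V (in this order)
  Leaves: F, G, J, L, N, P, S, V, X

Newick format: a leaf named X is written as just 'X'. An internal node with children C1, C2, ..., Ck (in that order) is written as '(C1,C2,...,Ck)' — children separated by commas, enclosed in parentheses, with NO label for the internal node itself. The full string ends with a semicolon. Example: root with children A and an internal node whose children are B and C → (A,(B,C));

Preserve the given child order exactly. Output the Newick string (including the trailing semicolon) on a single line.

Answer: (J,(N,((X,F,G,V),P,L,S)));

Derivation:
internal I3 with children ['J', 'I2']
  leaf 'J' → 'J'
  internal I2 with children ['N', 'I1']
    leaf 'N' → 'N'
    internal I1 with children ['I0', 'P', 'L', 'S']
      internal I0 with children ['X', 'F', 'G', 'V']
        leaf 'X' → 'X'
        leaf 'F' → 'F'
        leaf 'G' → 'G'
        leaf 'V' → 'V'
      → '(X,F,G,V)'
      leaf 'P' → 'P'
      leaf 'L' → 'L'
      leaf 'S' → 'S'
    → '((X,F,G,V),P,L,S)'
  → '(N,((X,F,G,V),P,L,S))'
→ '(J,(N,((X,F,G,V),P,L,S)))'
Final: (J,(N,((X,F,G,V),P,L,S)));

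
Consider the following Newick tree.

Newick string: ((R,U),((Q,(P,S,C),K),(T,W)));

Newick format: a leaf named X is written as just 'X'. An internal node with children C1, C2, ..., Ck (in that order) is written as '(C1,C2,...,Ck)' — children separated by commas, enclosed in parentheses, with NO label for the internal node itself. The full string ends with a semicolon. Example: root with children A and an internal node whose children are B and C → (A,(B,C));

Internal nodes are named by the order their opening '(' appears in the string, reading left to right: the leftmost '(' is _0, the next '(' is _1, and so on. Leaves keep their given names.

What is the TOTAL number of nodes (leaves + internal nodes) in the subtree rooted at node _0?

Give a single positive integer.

Newick: ((R,U),((Q,(P,S,C),K),(T,W)));
Locate _0: it is the '(' at position 0 (the 1st '(' reading left to right).
Query: subtree rooted at _0
_0: subtree_size = 1 + 14
  _1: subtree_size = 1 + 2
    R: subtree_size = 1 + 0
    U: subtree_size = 1 + 0
  _2: subtree_size = 1 + 10
    _3: subtree_size = 1 + 6
      Q: subtree_size = 1 + 0
      _4: subtree_size = 1 + 3
        P: subtree_size = 1 + 0
        S: subtree_size = 1 + 0
        C: subtree_size = 1 + 0
      K: subtree_size = 1 + 0
    _5: subtree_size = 1 + 2
      T: subtree_size = 1 + 0
      W: subtree_size = 1 + 0
Total subtree size of _0: 15

Answer: 15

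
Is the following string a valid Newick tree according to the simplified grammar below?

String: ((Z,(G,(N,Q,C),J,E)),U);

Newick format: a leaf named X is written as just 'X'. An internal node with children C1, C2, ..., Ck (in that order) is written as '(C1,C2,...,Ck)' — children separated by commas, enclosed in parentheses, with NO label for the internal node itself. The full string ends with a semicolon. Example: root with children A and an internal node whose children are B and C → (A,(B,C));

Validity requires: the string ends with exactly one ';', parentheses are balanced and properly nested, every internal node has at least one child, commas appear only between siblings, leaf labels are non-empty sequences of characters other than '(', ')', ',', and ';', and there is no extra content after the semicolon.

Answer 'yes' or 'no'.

Answer: yes

Derivation:
Input: ((Z,(G,(N,Q,C),J,E)),U);
Paren balance: 4 '(' vs 4 ')' OK
Ends with single ';': True
Full parse: OK
Valid: True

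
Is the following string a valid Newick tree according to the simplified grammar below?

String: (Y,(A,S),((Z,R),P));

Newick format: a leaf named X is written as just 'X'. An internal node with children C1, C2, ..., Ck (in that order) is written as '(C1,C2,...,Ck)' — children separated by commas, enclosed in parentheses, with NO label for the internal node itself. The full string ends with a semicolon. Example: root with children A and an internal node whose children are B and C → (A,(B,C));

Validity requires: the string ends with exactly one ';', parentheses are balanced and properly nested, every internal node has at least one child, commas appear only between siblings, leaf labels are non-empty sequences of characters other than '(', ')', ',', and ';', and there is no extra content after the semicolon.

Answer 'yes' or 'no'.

Input: (Y,(A,S),((Z,R),P));
Paren balance: 4 '(' vs 4 ')' OK
Ends with single ';': True
Full parse: OK
Valid: True

Answer: yes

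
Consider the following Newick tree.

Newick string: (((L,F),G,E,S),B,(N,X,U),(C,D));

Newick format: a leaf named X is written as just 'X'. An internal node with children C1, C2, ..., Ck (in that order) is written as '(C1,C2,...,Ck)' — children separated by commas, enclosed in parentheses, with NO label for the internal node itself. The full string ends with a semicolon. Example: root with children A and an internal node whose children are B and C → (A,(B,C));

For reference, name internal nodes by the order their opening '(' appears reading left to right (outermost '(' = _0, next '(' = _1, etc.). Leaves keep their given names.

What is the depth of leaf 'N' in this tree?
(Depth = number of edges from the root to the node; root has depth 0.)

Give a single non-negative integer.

Answer: 2

Derivation:
Newick: (((L,F),G,E,S),B,(N,X,U),(C,D));
Naming internals by '(' encounter order: outermost '(' = _0, next = _1, ...
Query node: N
Path from root: _0 -> _3 -> N
Depth of N: 2 (number of edges from root)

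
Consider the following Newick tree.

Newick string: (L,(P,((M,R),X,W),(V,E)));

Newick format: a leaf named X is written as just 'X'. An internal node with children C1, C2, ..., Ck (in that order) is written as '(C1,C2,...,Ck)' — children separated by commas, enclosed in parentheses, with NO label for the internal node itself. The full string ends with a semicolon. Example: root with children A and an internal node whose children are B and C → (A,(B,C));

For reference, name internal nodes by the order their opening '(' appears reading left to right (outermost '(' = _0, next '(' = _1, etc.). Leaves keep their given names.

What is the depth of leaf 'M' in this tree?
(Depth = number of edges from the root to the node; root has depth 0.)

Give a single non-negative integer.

Answer: 4

Derivation:
Newick: (L,(P,((M,R),X,W),(V,E)));
Naming internals by '(' encounter order: outermost '(' = _0, next = _1, ...
Query node: M
Path from root: _0 -> _1 -> _2 -> _3 -> M
Depth of M: 4 (number of edges from root)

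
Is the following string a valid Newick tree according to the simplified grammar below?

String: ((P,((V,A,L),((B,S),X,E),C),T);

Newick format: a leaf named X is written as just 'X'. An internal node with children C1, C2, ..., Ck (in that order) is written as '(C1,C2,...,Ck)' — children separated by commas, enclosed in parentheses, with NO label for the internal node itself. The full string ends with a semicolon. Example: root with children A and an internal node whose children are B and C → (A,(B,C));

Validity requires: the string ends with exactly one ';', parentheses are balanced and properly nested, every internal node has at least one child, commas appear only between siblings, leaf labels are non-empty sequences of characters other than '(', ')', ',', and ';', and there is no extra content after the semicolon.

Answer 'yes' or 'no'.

Answer: no

Derivation:
Input: ((P,((V,A,L),((B,S),X,E),C),T);
Paren balance: 6 '(' vs 5 ')' MISMATCH
Ends with single ';': True
Full parse: FAILS (expected , or ) at pos 30)
Valid: False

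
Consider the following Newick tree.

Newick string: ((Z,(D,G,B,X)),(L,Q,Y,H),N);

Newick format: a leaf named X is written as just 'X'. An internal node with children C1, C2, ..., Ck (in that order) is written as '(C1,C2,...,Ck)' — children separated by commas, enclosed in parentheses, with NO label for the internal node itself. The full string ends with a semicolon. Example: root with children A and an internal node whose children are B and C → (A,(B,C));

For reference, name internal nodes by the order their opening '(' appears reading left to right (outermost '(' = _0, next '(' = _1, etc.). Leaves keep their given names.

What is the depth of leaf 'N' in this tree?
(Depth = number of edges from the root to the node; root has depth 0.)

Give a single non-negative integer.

Answer: 1

Derivation:
Newick: ((Z,(D,G,B,X)),(L,Q,Y,H),N);
Naming internals by '(' encounter order: outermost '(' = _0, next = _1, ...
Query node: N
Path from root: _0 -> N
Depth of N: 1 (number of edges from root)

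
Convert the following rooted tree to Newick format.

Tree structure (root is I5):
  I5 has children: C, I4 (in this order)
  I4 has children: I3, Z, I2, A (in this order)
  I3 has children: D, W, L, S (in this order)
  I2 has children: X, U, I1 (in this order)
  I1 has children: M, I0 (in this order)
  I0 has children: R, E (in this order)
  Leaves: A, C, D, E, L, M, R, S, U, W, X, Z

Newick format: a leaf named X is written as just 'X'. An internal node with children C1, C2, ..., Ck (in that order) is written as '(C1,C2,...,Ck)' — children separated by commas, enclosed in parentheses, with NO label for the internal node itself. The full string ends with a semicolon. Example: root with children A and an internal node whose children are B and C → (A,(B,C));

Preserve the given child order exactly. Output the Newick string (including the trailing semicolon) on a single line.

internal I5 with children ['C', 'I4']
  leaf 'C' → 'C'
  internal I4 with children ['I3', 'Z', 'I2', 'A']
    internal I3 with children ['D', 'W', 'L', 'S']
      leaf 'D' → 'D'
      leaf 'W' → 'W'
      leaf 'L' → 'L'
      leaf 'S' → 'S'
    → '(D,W,L,S)'
    leaf 'Z' → 'Z'
    internal I2 with children ['X', 'U', 'I1']
      leaf 'X' → 'X'
      leaf 'U' → 'U'
      internal I1 with children ['M', 'I0']
        leaf 'M' → 'M'
        internal I0 with children ['R', 'E']
          leaf 'R' → 'R'
          leaf 'E' → 'E'
        → '(R,E)'
      → '(M,(R,E))'
    → '(X,U,(M,(R,E)))'
    leaf 'A' → 'A'
  → '((D,W,L,S),Z,(X,U,(M,(R,E))),A)'
→ '(C,((D,W,L,S),Z,(X,U,(M,(R,E))),A))'
Final: (C,((D,W,L,S),Z,(X,U,(M,(R,E))),A));

Answer: (C,((D,W,L,S),Z,(X,U,(M,(R,E))),A));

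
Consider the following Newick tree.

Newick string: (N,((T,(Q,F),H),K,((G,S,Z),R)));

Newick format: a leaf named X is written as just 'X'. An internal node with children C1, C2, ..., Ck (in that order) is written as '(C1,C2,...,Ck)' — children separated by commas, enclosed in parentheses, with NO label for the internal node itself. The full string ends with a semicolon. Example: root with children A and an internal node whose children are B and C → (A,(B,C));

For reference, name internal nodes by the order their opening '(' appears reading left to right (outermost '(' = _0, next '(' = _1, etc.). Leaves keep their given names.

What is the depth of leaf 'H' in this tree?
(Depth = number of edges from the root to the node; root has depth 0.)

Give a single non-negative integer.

Answer: 3

Derivation:
Newick: (N,((T,(Q,F),H),K,((G,S,Z),R)));
Naming internals by '(' encounter order: outermost '(' = _0, next = _1, ...
Query node: H
Path from root: _0 -> _1 -> _2 -> H
Depth of H: 3 (number of edges from root)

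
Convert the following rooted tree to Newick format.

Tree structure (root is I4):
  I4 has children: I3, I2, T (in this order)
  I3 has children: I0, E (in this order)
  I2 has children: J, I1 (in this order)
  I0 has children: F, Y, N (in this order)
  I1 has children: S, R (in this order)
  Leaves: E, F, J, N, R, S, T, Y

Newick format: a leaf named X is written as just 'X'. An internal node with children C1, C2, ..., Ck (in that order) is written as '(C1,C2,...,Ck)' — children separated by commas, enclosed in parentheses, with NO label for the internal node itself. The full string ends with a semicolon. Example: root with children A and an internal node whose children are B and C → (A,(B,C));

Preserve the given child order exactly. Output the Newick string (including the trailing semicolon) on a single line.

Answer: (((F,Y,N),E),(J,(S,R)),T);

Derivation:
internal I4 with children ['I3', 'I2', 'T']
  internal I3 with children ['I0', 'E']
    internal I0 with children ['F', 'Y', 'N']
      leaf 'F' → 'F'
      leaf 'Y' → 'Y'
      leaf 'N' → 'N'
    → '(F,Y,N)'
    leaf 'E' → 'E'
  → '((F,Y,N),E)'
  internal I2 with children ['J', 'I1']
    leaf 'J' → 'J'
    internal I1 with children ['S', 'R']
      leaf 'S' → 'S'
      leaf 'R' → 'R'
    → '(S,R)'
  → '(J,(S,R))'
  leaf 'T' → 'T'
→ '(((F,Y,N),E),(J,(S,R)),T)'
Final: (((F,Y,N),E),(J,(S,R)),T);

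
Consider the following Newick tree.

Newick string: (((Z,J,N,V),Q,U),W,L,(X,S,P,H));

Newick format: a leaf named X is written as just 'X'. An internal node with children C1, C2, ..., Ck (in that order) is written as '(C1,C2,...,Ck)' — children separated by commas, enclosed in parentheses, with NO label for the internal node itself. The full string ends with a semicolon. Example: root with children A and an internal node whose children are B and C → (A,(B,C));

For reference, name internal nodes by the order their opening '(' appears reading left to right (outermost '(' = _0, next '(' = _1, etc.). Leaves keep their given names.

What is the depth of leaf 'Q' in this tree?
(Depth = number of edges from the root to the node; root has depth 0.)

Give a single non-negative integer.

Newick: (((Z,J,N,V),Q,U),W,L,(X,S,P,H));
Naming internals by '(' encounter order: outermost '(' = _0, next = _1, ...
Query node: Q
Path from root: _0 -> _1 -> Q
Depth of Q: 2 (number of edges from root)

Answer: 2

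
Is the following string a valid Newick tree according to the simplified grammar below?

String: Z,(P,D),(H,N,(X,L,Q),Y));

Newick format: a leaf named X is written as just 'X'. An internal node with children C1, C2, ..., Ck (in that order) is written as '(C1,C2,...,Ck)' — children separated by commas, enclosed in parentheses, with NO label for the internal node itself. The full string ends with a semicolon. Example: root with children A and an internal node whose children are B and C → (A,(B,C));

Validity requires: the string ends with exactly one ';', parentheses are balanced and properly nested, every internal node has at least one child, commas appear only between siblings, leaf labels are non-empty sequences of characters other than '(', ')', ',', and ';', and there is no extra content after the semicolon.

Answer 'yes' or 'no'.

Input: Z,(P,D),(H,N,(X,L,Q),Y));
Paren balance: 3 '(' vs 4 ')' MISMATCH
Ends with single ';': True
Full parse: FAILS (extra content after tree at pos 1)
Valid: False

Answer: no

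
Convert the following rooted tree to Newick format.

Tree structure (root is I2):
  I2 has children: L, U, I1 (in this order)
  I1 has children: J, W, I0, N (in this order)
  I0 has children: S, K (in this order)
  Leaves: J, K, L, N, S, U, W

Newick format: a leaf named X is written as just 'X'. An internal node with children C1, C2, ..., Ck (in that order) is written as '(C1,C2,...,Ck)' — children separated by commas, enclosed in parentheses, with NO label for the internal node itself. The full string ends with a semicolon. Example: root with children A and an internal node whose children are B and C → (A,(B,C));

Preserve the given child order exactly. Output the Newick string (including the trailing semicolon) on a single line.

Answer: (L,U,(J,W,(S,K),N));

Derivation:
internal I2 with children ['L', 'U', 'I1']
  leaf 'L' → 'L'
  leaf 'U' → 'U'
  internal I1 with children ['J', 'W', 'I0', 'N']
    leaf 'J' → 'J'
    leaf 'W' → 'W'
    internal I0 with children ['S', 'K']
      leaf 'S' → 'S'
      leaf 'K' → 'K'
    → '(S,K)'
    leaf 'N' → 'N'
  → '(J,W,(S,K),N)'
→ '(L,U,(J,W,(S,K),N))'
Final: (L,U,(J,W,(S,K),N));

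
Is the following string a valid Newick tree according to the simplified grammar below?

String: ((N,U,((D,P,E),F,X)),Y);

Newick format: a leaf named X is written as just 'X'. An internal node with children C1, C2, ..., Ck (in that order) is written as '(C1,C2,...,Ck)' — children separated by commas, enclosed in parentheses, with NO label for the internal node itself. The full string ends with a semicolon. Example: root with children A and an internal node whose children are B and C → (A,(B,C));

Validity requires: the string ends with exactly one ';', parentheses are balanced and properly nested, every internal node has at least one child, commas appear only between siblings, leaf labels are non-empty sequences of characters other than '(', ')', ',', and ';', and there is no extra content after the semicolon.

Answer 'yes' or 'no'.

Answer: yes

Derivation:
Input: ((N,U,((D,P,E),F,X)),Y);
Paren balance: 4 '(' vs 4 ')' OK
Ends with single ';': True
Full parse: OK
Valid: True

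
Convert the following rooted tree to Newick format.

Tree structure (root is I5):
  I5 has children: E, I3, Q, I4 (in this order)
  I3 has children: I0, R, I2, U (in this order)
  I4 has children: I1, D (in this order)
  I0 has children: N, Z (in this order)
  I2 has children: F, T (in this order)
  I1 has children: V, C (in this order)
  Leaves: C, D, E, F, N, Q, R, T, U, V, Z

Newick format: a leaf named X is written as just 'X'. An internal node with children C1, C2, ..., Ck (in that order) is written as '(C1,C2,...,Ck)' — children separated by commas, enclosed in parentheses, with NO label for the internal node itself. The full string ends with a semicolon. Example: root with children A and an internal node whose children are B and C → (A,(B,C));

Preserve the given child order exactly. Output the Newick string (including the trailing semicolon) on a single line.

Answer: (E,((N,Z),R,(F,T),U),Q,((V,C),D));

Derivation:
internal I5 with children ['E', 'I3', 'Q', 'I4']
  leaf 'E' → 'E'
  internal I3 with children ['I0', 'R', 'I2', 'U']
    internal I0 with children ['N', 'Z']
      leaf 'N' → 'N'
      leaf 'Z' → 'Z'
    → '(N,Z)'
    leaf 'R' → 'R'
    internal I2 with children ['F', 'T']
      leaf 'F' → 'F'
      leaf 'T' → 'T'
    → '(F,T)'
    leaf 'U' → 'U'
  → '((N,Z),R,(F,T),U)'
  leaf 'Q' → 'Q'
  internal I4 with children ['I1', 'D']
    internal I1 with children ['V', 'C']
      leaf 'V' → 'V'
      leaf 'C' → 'C'
    → '(V,C)'
    leaf 'D' → 'D'
  → '((V,C),D)'
→ '(E,((N,Z),R,(F,T),U),Q,((V,C),D))'
Final: (E,((N,Z),R,(F,T),U),Q,((V,C),D));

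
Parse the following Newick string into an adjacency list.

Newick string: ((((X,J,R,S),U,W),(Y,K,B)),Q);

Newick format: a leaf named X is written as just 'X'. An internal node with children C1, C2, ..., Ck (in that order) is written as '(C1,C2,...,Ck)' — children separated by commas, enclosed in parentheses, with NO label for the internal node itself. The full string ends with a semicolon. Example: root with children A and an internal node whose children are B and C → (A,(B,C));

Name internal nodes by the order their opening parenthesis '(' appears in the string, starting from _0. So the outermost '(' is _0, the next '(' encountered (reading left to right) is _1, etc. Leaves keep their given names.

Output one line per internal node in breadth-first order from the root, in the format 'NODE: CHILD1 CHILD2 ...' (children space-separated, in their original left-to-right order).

Input: ((((X,J,R,S),U,W),(Y,K,B)),Q);
Scanning left-to-right, naming '(' by encounter order:
  pos 0: '(' -> open internal node _0 (depth 1)
  pos 1: '(' -> open internal node _1 (depth 2)
  pos 2: '(' -> open internal node _2 (depth 3)
  pos 3: '(' -> open internal node _3 (depth 4)
  pos 11: ')' -> close internal node _3 (now at depth 3)
  pos 16: ')' -> close internal node _2 (now at depth 2)
  pos 18: '(' -> open internal node _4 (depth 3)
  pos 24: ')' -> close internal node _4 (now at depth 2)
  pos 25: ')' -> close internal node _1 (now at depth 1)
  pos 28: ')' -> close internal node _0 (now at depth 0)
Total internal nodes: 5
BFS adjacency from root:
  _0: _1 Q
  _1: _2 _4
  _2: _3 U W
  _4: Y K B
  _3: X J R S

Answer: _0: _1 Q
_1: _2 _4
_2: _3 U W
_4: Y K B
_3: X J R S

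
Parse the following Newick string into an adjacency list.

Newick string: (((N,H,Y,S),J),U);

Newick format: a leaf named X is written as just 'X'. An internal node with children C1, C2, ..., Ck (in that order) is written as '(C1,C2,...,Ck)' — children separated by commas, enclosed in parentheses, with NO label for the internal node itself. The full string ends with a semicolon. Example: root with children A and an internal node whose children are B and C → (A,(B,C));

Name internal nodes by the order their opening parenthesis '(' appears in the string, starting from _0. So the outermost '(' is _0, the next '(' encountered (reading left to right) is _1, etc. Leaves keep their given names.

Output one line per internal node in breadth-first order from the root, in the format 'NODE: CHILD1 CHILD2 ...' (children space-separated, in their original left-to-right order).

Answer: _0: _1 U
_1: _2 J
_2: N H Y S

Derivation:
Input: (((N,H,Y,S),J),U);
Scanning left-to-right, naming '(' by encounter order:
  pos 0: '(' -> open internal node _0 (depth 1)
  pos 1: '(' -> open internal node _1 (depth 2)
  pos 2: '(' -> open internal node _2 (depth 3)
  pos 10: ')' -> close internal node _2 (now at depth 2)
  pos 13: ')' -> close internal node _1 (now at depth 1)
  pos 16: ')' -> close internal node _0 (now at depth 0)
Total internal nodes: 3
BFS adjacency from root:
  _0: _1 U
  _1: _2 J
  _2: N H Y S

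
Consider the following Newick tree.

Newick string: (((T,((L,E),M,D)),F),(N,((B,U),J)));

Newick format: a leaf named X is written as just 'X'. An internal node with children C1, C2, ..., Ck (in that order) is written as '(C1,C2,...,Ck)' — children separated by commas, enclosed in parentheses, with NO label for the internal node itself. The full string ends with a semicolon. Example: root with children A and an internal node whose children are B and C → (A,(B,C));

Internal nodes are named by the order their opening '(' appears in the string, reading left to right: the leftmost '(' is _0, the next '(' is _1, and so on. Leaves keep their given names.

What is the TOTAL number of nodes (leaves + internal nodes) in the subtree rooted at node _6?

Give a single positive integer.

Answer: 5

Derivation:
Newick: (((T,((L,E),M,D)),F),(N,((B,U),J)));
Locate _6: it is the '(' at position 24 (the 7th '(' reading left to right).
Query: subtree rooted at _6
_6: subtree_size = 1 + 4
  _7: subtree_size = 1 + 2
    B: subtree_size = 1 + 0
    U: subtree_size = 1 + 0
  J: subtree_size = 1 + 0
Total subtree size of _6: 5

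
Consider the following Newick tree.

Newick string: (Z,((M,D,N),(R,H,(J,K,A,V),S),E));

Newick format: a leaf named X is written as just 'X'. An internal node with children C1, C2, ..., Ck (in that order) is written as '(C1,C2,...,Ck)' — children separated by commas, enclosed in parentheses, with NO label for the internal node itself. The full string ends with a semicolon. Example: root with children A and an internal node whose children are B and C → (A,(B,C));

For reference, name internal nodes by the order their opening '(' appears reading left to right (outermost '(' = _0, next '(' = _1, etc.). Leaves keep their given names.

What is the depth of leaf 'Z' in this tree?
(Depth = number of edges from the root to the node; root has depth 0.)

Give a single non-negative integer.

Newick: (Z,((M,D,N),(R,H,(J,K,A,V),S),E));
Naming internals by '(' encounter order: outermost '(' = _0, next = _1, ...
Query node: Z
Path from root: _0 -> Z
Depth of Z: 1 (number of edges from root)

Answer: 1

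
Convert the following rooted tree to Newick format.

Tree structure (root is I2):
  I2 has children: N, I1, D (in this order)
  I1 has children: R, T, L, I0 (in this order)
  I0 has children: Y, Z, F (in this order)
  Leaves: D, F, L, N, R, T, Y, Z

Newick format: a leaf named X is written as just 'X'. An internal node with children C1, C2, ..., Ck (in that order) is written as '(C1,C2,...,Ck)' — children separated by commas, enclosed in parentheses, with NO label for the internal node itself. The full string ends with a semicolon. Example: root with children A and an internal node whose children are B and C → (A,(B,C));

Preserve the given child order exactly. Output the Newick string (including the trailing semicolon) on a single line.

Answer: (N,(R,T,L,(Y,Z,F)),D);

Derivation:
internal I2 with children ['N', 'I1', 'D']
  leaf 'N' → 'N'
  internal I1 with children ['R', 'T', 'L', 'I0']
    leaf 'R' → 'R'
    leaf 'T' → 'T'
    leaf 'L' → 'L'
    internal I0 with children ['Y', 'Z', 'F']
      leaf 'Y' → 'Y'
      leaf 'Z' → 'Z'
      leaf 'F' → 'F'
    → '(Y,Z,F)'
  → '(R,T,L,(Y,Z,F))'
  leaf 'D' → 'D'
→ '(N,(R,T,L,(Y,Z,F)),D)'
Final: (N,(R,T,L,(Y,Z,F)),D);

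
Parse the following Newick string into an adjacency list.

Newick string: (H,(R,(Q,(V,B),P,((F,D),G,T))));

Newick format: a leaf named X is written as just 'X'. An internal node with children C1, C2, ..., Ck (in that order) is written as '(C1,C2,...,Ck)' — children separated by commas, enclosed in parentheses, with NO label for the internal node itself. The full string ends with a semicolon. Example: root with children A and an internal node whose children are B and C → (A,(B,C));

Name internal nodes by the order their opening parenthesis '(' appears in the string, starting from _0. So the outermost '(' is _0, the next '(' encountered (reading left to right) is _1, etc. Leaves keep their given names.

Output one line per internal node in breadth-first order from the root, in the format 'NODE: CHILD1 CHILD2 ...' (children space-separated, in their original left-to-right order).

Input: (H,(R,(Q,(V,B),P,((F,D),G,T))));
Scanning left-to-right, naming '(' by encounter order:
  pos 0: '(' -> open internal node _0 (depth 1)
  pos 3: '(' -> open internal node _1 (depth 2)
  pos 6: '(' -> open internal node _2 (depth 3)
  pos 9: '(' -> open internal node _3 (depth 4)
  pos 13: ')' -> close internal node _3 (now at depth 3)
  pos 17: '(' -> open internal node _4 (depth 4)
  pos 18: '(' -> open internal node _5 (depth 5)
  pos 22: ')' -> close internal node _5 (now at depth 4)
  pos 27: ')' -> close internal node _4 (now at depth 3)
  pos 28: ')' -> close internal node _2 (now at depth 2)
  pos 29: ')' -> close internal node _1 (now at depth 1)
  pos 30: ')' -> close internal node _0 (now at depth 0)
Total internal nodes: 6
BFS adjacency from root:
  _0: H _1
  _1: R _2
  _2: Q _3 P _4
  _3: V B
  _4: _5 G T
  _5: F D

Answer: _0: H _1
_1: R _2
_2: Q _3 P _4
_3: V B
_4: _5 G T
_5: F D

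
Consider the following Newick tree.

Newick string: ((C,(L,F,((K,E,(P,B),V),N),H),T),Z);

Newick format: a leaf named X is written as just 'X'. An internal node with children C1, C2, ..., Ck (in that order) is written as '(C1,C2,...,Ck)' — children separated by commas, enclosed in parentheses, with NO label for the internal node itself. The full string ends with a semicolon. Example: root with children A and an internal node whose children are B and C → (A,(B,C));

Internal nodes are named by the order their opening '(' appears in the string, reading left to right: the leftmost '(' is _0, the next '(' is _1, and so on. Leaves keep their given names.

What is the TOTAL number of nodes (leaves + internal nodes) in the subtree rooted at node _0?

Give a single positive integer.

Newick: ((C,(L,F,((K,E,(P,B),V),N),H),T),Z);
Locate _0: it is the '(' at position 0 (the 1st '(' reading left to right).
Query: subtree rooted at _0
_0: subtree_size = 1 + 17
  _1: subtree_size = 1 + 15
    C: subtree_size = 1 + 0
    _2: subtree_size = 1 + 12
      L: subtree_size = 1 + 0
      F: subtree_size = 1 + 0
      _3: subtree_size = 1 + 8
        _4: subtree_size = 1 + 6
          K: subtree_size = 1 + 0
          E: subtree_size = 1 + 0
          _5: subtree_size = 1 + 2
            P: subtree_size = 1 + 0
            B: subtree_size = 1 + 0
          V: subtree_size = 1 + 0
        N: subtree_size = 1 + 0
      H: subtree_size = 1 + 0
    T: subtree_size = 1 + 0
  Z: subtree_size = 1 + 0
Total subtree size of _0: 18

Answer: 18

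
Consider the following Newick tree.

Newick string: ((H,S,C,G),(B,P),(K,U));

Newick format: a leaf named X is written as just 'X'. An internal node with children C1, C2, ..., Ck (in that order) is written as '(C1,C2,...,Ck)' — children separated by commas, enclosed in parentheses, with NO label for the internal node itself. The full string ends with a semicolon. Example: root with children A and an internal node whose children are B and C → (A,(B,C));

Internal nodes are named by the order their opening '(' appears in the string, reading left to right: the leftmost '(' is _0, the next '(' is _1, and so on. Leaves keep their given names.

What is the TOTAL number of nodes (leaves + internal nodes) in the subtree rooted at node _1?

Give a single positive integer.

Newick: ((H,S,C,G),(B,P),(K,U));
Locate _1: it is the '(' at position 1 (the 2nd '(' reading left to right).
Query: subtree rooted at _1
_1: subtree_size = 1 + 4
  H: subtree_size = 1 + 0
  S: subtree_size = 1 + 0
  C: subtree_size = 1 + 0
  G: subtree_size = 1 + 0
Total subtree size of _1: 5

Answer: 5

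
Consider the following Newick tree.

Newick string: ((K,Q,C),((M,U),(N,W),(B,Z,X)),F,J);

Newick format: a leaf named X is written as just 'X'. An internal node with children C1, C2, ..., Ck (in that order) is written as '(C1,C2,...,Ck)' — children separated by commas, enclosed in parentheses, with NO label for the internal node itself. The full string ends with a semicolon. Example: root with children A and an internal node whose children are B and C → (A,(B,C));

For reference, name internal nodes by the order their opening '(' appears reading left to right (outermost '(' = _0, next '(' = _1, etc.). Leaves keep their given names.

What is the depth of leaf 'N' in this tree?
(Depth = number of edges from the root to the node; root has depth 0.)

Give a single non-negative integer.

Newick: ((K,Q,C),((M,U),(N,W),(B,Z,X)),F,J);
Naming internals by '(' encounter order: outermost '(' = _0, next = _1, ...
Query node: N
Path from root: _0 -> _2 -> _4 -> N
Depth of N: 3 (number of edges from root)

Answer: 3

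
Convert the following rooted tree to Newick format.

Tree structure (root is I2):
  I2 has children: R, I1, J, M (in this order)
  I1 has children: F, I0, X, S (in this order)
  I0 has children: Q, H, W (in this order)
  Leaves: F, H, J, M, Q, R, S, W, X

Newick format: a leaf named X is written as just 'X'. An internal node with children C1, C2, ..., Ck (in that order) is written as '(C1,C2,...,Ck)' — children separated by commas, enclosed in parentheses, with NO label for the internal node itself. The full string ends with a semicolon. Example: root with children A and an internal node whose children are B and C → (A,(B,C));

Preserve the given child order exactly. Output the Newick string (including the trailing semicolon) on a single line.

Answer: (R,(F,(Q,H,W),X,S),J,M);

Derivation:
internal I2 with children ['R', 'I1', 'J', 'M']
  leaf 'R' → 'R'
  internal I1 with children ['F', 'I0', 'X', 'S']
    leaf 'F' → 'F'
    internal I0 with children ['Q', 'H', 'W']
      leaf 'Q' → 'Q'
      leaf 'H' → 'H'
      leaf 'W' → 'W'
    → '(Q,H,W)'
    leaf 'X' → 'X'
    leaf 'S' → 'S'
  → '(F,(Q,H,W),X,S)'
  leaf 'J' → 'J'
  leaf 'M' → 'M'
→ '(R,(F,(Q,H,W),X,S),J,M)'
Final: (R,(F,(Q,H,W),X,S),J,M);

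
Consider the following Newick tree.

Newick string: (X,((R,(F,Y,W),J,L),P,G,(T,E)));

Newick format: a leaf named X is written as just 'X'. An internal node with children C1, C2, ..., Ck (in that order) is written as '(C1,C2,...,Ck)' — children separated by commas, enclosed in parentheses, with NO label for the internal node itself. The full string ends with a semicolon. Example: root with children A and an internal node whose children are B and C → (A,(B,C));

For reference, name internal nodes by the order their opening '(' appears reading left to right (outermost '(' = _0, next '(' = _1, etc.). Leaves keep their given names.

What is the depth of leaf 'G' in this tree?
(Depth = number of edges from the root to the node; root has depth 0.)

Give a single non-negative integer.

Newick: (X,((R,(F,Y,W),J,L),P,G,(T,E)));
Naming internals by '(' encounter order: outermost '(' = _0, next = _1, ...
Query node: G
Path from root: _0 -> _1 -> G
Depth of G: 2 (number of edges from root)

Answer: 2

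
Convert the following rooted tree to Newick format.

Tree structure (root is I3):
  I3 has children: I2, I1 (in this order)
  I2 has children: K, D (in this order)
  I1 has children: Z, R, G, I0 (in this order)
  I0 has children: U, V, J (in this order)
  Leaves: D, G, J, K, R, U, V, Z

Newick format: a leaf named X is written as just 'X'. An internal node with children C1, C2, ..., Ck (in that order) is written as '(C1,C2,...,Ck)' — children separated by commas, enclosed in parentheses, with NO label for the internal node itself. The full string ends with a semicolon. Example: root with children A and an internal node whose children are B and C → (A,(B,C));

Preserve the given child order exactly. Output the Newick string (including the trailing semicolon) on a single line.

Answer: ((K,D),(Z,R,G,(U,V,J)));

Derivation:
internal I3 with children ['I2', 'I1']
  internal I2 with children ['K', 'D']
    leaf 'K' → 'K'
    leaf 'D' → 'D'
  → '(K,D)'
  internal I1 with children ['Z', 'R', 'G', 'I0']
    leaf 'Z' → 'Z'
    leaf 'R' → 'R'
    leaf 'G' → 'G'
    internal I0 with children ['U', 'V', 'J']
      leaf 'U' → 'U'
      leaf 'V' → 'V'
      leaf 'J' → 'J'
    → '(U,V,J)'
  → '(Z,R,G,(U,V,J))'
→ '((K,D),(Z,R,G,(U,V,J)))'
Final: ((K,D),(Z,R,G,(U,V,J)));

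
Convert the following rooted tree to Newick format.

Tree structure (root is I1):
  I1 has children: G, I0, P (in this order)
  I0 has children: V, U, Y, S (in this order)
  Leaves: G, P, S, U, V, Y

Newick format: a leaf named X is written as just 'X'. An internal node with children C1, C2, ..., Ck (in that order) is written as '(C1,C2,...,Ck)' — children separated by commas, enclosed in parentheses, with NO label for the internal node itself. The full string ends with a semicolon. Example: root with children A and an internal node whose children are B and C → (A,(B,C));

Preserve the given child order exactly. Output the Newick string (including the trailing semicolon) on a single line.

internal I1 with children ['G', 'I0', 'P']
  leaf 'G' → 'G'
  internal I0 with children ['V', 'U', 'Y', 'S']
    leaf 'V' → 'V'
    leaf 'U' → 'U'
    leaf 'Y' → 'Y'
    leaf 'S' → 'S'
  → '(V,U,Y,S)'
  leaf 'P' → 'P'
→ '(G,(V,U,Y,S),P)'
Final: (G,(V,U,Y,S),P);

Answer: (G,(V,U,Y,S),P);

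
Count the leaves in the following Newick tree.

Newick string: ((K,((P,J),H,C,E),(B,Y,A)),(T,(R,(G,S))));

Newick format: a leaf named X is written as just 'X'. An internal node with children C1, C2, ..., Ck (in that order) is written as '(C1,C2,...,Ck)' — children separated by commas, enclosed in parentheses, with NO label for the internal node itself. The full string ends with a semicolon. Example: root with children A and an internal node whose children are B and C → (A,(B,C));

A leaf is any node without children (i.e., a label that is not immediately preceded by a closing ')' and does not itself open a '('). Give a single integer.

Answer: 13

Derivation:
Newick: ((K,((P,J),H,C,E),(B,Y,A)),(T,(R,(G,S))));
Scan left-to-right; a leaf is any maximal label run not followed by '(':
  pos 2: leaf 'K' → count = 1
  pos 6: leaf 'P' → count = 2
  pos 8: leaf 'J' → count = 3
  pos 11: leaf 'H' → count = 4
  pos 13: leaf 'C' → count = 5
  pos 15: leaf 'E' → count = 6
  pos 19: leaf 'B' → count = 7
  pos 21: leaf 'Y' → count = 8
  pos 23: leaf 'A' → count = 9
  pos 28: leaf 'T' → count = 10
  pos 31: leaf 'R' → count = 11
  pos 34: leaf 'G' → count = 12
  pos 36: leaf 'S' → count = 13
Total leaves: 13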